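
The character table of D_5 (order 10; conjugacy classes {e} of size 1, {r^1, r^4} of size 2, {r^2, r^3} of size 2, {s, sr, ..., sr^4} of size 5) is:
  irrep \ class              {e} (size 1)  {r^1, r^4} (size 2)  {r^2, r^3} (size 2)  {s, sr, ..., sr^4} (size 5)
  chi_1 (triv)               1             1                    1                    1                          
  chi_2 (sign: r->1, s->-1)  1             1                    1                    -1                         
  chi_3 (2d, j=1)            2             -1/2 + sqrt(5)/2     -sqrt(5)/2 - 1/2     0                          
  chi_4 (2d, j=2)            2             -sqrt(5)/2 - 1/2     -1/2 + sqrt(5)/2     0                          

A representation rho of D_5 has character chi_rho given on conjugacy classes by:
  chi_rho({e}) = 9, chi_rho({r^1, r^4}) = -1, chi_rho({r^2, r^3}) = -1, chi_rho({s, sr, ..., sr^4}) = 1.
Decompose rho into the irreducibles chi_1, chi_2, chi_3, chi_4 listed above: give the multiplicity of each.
Multiplicities: chi_1: 1, chi_2: 0, chi_3: 2, chi_4: 2.

Argument: Use <chi_rho, chi> = (1/|G|) sum_C |C| * chi_rho(C) * conj(chi(C)) with |G| = 10 for each irreducible chi in the table:
  <chi_rho, chi_1> = (1/10)[1*(9)*conj(1) + 2*(-1)*conj(1) + 2*(-1)*conj(1) + 5*(1)*conj(1)]
      = (1/10)[(9) + (-2) + (-2) + (5)] = 10/10 = 1
  <chi_rho, chi_2> = (1/10)[1*(9)*conj(1) + 2*(-1)*conj(1) + 2*(-1)*conj(1) + 5*(1)*conj(-1)]
      = (1/10)[(9) + (-2) + (-2) + (-5)] = 0/10 = 0
  <chi_rho, chi_3> = (1/10)[1*(9)*conj(2) + 2*(-1)*conj(-1/2 + sqrt(5)/2) + 2*(-1)*conj(-sqrt(5)/2 - 1/2) + 5*(1)*conj(0)]
      = (1/10)[(18) + (1 - sqrt(5)) + (1 + sqrt(5)) + (0)] = 20/10 = 2
  <chi_rho, chi_4> = (1/10)[1*(9)*conj(2) + 2*(-1)*conj(-sqrt(5)/2 - 1/2) + 2*(-1)*conj(-1/2 + sqrt(5)/2) + 5*(1)*conj(0)]
      = (1/10)[(18) + (1 + sqrt(5)) + (1 - sqrt(5)) + (0)] = 20/10 = 2
Dimension check: dim(rho) = sum (mult * dim) = 1*1 + 0*1 + 2*2 + 2*2 = 9 = chi_rho(e) = 9.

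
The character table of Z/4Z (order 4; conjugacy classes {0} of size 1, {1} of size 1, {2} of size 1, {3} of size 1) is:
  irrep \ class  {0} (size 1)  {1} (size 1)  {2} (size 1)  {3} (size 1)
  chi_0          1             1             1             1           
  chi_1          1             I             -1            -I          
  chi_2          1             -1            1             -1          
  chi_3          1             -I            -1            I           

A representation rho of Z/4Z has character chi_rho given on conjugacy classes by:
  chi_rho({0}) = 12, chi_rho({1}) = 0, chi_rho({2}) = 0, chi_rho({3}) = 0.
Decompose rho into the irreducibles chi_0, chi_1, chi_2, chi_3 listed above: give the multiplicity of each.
Multiplicities: chi_0: 3, chi_1: 3, chi_2: 3, chi_3: 3.

Working: Use <chi_rho, chi> = (1/|G|) sum_C |C| * chi_rho(C) * conj(chi(C)) with |G| = 4 for each irreducible chi in the table:
  <chi_rho, chi_0> = (1/4)[1*(12)*conj(1) + 1*(0)*conj(1) + 1*(0)*conj(1) + 1*(0)*conj(1)]
      = (1/4)[(12) + (0) + (0) + (0)] = 12/4 = 3
  <chi_rho, chi_1> = (1/4)[1*(12)*conj(1) + 1*(0)*conj(I) + 1*(0)*conj(-1) + 1*(0)*conj(-I)]
      = (1/4)[(12) + (0) + (0) + (0)] = 12/4 = 3
  <chi_rho, chi_2> = (1/4)[1*(12)*conj(1) + 1*(0)*conj(-1) + 1*(0)*conj(1) + 1*(0)*conj(-1)]
      = (1/4)[(12) + (0) + (0) + (0)] = 12/4 = 3
  <chi_rho, chi_3> = (1/4)[1*(12)*conj(1) + 1*(0)*conj(-I) + 1*(0)*conj(-1) + 1*(0)*conj(I)]
      = (1/4)[(12) + (0) + (0) + (0)] = 12/4 = 3
(Exp terms are combined using exp(i*s)*conj(exp(i*t)) = exp(i*(s-t)), and sums of them are collapsed using the identity that for every m > 1 the m distinct m-th roots of unity sum to 0, e.g. 1 + exp(2*I*pi/3) + exp(-2*I*pi/3) = 0.)
Dimension check: dim(rho) = sum (mult * dim) = 3*1 + 3*1 + 3*1 + 3*1 = 12 = chi_rho(e) = 12.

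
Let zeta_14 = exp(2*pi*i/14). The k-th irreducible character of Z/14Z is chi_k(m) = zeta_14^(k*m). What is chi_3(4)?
chi_3(4) = zeta_14^12 = exp(-2*I*pi/7)

Explanation: chi_3(4) = zeta_14^(3*4) = zeta_14^12. Since zeta_14^14 = 1, this equals zeta_14^12 = exp(2*pi*i*12/14) = exp(-2*I*pi/7).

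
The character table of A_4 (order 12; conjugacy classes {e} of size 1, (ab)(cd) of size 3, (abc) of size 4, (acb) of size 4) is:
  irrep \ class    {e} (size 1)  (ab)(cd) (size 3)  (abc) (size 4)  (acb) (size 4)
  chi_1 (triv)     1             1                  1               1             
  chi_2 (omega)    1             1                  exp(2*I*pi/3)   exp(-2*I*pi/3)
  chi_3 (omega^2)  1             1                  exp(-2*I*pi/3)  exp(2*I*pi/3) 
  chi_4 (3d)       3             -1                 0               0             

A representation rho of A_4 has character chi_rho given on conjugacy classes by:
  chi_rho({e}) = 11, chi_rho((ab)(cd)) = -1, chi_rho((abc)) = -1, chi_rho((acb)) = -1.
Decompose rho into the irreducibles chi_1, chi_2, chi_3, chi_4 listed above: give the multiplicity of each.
Multiplicities: chi_1: 0, chi_2: 1, chi_3: 1, chi_4: 3.

Derivation: Use <chi_rho, chi> = (1/|G|) sum_C |C| * chi_rho(C) * conj(chi(C)) with |G| = 12 for each irreducible chi in the table:
  <chi_rho, chi_1> = (1/12)[1*(11)*conj(1) + 3*(-1)*conj(1) + 4*(-1)*conj(1) + 4*(-1)*conj(1)]
      = (1/12)[(11) + (-3) + (-4) + (-4)] = 0/12 = 0
  <chi_rho, chi_2> = (1/12)[1*(11)*conj(1) + 3*(-1)*conj(1) + 4*(-1)*conj(exp(2*I*pi/3)) + 4*(-1)*conj(exp(-2*I*pi/3))]
      = (1/12)[(11) + (-3) + (4 + 4*exp(2*I*pi/3)) + (4 + 4*exp(-2*I*pi/3))] = 12/12 = 1
  <chi_rho, chi_3> = (1/12)[1*(11)*conj(1) + 3*(-1)*conj(1) + 4*(-1)*conj(exp(-2*I*pi/3)) + 4*(-1)*conj(exp(2*I*pi/3))]
      = (1/12)[(11) + (-3) + (4 + 4*exp(-2*I*pi/3)) + (4 + 4*exp(2*I*pi/3))] = 12/12 = 1
  <chi_rho, chi_4> = (1/12)[1*(11)*conj(3) + 3*(-1)*conj(-1) + 4*(-1)*conj(0) + 4*(-1)*conj(0)]
      = (1/12)[(33) + (3) + (0) + (0)] = 36/12 = 3
(Exp terms are combined using exp(i*s)*conj(exp(i*t)) = exp(i*(s-t)), and sums of them are collapsed using the identity that for every m > 1 the m distinct m-th roots of unity sum to 0, e.g. 1 + exp(2*I*pi/3) + exp(-2*I*pi/3) = 0.)
Dimension check: dim(rho) = sum (mult * dim) = 0*1 + 1*1 + 1*1 + 3*3 = 11 = chi_rho(e) = 11.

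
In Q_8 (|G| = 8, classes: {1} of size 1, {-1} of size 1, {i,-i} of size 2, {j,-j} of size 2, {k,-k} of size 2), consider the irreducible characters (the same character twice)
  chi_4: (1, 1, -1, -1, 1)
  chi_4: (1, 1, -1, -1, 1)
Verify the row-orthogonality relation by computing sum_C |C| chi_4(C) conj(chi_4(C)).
Sum = 8 = |G| = 8; so <chi_4, chi_4> = 1 (norm-1 confirms irreducibility).

Working: Compute term by term over conjugacy classes (|C| * chi_4(C) * conj(chi_4(C))):
  1*(1)*conj(1) + 1*(1)*conj(1) + 2*(-1)*conj(-1) + 2*(-1)*conj(-1) + 2*(1)*conj(1)
  = (1) + (1) + (2) + (2) + (2)
  = 8.
Dividing by |G| = 8 gives 8/8 = 1, matching the row-orthogonality relation <chi_4, chi_4> = [chi_4 = chi_4].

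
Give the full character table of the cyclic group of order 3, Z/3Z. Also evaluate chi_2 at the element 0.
Character table of Z/3Z (irreps indexed chi_0,...,chi_2 with chi_k(m) = zeta_3^(k*m), zeta_3 = exp(2*pi*i/3)):
  irrep \ class  {0} (size 1)  {1} (size 1)    {2} (size 1)  
  chi_0          1             1               1             
  chi_1          1             exp(2*I*pi/3)   exp(-2*I*pi/3)
  chi_2          1             exp(-2*I*pi/3)  exp(2*I*pi/3) 

Spot check: chi_2(0) = zeta_3^(2*0) = zeta_3^0 = 1.

Justification: Z/3Z is abelian, so all 3 irreducible complex representations are 1-dimensional. They are given by chi_k(m) = zeta_3^(k*m) for k = 0,...,2. Row orthogonality: sum_m chi_k(m) conj(chi_l(m)) = 3 * [k = l].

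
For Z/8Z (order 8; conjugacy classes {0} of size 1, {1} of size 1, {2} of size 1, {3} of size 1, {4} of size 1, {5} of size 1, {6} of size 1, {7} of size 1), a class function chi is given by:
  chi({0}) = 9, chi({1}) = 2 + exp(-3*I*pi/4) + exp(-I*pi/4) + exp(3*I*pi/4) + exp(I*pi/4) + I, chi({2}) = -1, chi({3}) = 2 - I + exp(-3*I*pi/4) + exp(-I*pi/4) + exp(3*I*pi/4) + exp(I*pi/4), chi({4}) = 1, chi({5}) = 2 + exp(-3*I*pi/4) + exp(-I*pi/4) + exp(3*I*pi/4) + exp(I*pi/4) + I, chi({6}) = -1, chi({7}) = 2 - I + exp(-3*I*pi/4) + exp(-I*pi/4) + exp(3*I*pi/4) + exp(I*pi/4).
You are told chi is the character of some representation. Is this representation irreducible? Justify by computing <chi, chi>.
Not irreducible (reducible): <chi, chi> = 13 > 1.

Reasoning: <chi, chi> = (1/|G|) sum_C |C| * |chi(C)|^2 = (1/8)[1*|9|^2 + 1*|2 + exp(-3*I*pi/4) + exp(-I*pi/4) + exp(3*I*pi/4) + exp(I*pi/4) + I|^2 + 1*|-1|^2 + 1*|2 - I + exp(-3*I*pi/4) + exp(-I*pi/4) + exp(3*I*pi/4) + exp(I*pi/4)|^2 + 1*|1|^2 + 1*|2 + exp(-3*I*pi/4) + exp(-I*pi/4) + exp(3*I*pi/4) + exp(I*pi/4) + I|^2 + 1*|-1|^2 + 1*|2 - I + exp(-3*I*pi/4) + exp(-I*pi/4) + exp(3*I*pi/4) + exp(I*pi/4)|^2]
  = (1/8)[(81) + (5) + (1) + (5) + (1) + (5) + (1) + (5)] = 104/8 = 13.
(Exp terms are combined using exp(i*s)*conj(exp(i*t)) = exp(i*(s-t)), and sums of them are collapsed using the identity that for every m > 1 the m distinct m-th roots of unity sum to 0, e.g. 1 + exp(2*I*pi/3) + exp(-2*I*pi/3) = 0.)
A character is irreducible iff <chi, chi> = 1, so this representation is reducible.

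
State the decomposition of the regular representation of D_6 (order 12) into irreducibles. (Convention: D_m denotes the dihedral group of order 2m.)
Each irreducible V_i of dimension d_i appears with multiplicity d_i, i.e. rho_reg = (direct sum over all irreducibles V_i) d_i V_i. The irreducible dimensions for D_6 are 1, 1, 1, 1, 2, 2: 4 irreducibles of dimension 1, each with multiplicity 1; 2 irreducibles of dimension 2, each with multiplicity 2. Total dimension 4*1*1 + 2*2*2 = 12 = |G|.

Justification: General theorem: in the regular representation of a finite group G, each irreducible appears with multiplicity equal to its dimension. Check: dim(rho_reg) = sum d_i^2 = 1 + 1 + 1 + 1 + 4 + 4 = 12 = |G|.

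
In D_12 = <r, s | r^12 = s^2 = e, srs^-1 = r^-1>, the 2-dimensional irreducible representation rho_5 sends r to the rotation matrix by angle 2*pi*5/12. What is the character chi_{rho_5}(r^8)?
chi_{rho_5}(r^8) = 2*cos(2*pi*5*8/12) = -1

rho_5(r^8) is rotation by angle 2*pi*5*8/12, whose trace is 2*cos(2*pi*5*8/12) = -1.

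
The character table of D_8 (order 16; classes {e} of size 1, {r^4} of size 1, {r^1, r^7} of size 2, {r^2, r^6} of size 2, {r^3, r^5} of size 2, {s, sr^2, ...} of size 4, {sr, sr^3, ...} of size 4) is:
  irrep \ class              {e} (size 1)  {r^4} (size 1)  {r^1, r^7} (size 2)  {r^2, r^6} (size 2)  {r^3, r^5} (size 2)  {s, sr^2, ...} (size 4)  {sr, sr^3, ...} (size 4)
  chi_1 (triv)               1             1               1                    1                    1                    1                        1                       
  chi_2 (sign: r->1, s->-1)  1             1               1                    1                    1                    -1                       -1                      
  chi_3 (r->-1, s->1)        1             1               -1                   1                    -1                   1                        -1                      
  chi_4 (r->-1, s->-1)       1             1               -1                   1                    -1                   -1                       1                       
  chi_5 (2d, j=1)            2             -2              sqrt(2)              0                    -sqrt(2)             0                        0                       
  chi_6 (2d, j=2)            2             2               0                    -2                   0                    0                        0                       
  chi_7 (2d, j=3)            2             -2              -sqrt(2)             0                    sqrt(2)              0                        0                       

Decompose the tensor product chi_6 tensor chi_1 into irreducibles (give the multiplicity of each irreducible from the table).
chi_6 tensor chi_1 = chi_6 (all other irreducibles have multiplicity 0).

Solution. The character of a tensor product is the pointwise product (chi_6 * chi_1)(C) = chi_6(C) * chi_1(C):
  {e}: (2)*(1), {r^4}: (2)*(1), {r^1, r^7}: (0)*(1), {r^2, r^6}: (-2)*(1), {r^3, r^5}: (0)*(1), {s, sr^2, ...}: (0)*(1), {sr, sr^3, ...}: (0)*(1)
so (chi_6 * chi_1) takes values
  {e} -> 2, {r^4} -> 2, {r^1, r^7} -> 0, {r^2, r^6} -> -2, {r^3, r^5} -> 0, {s, sr^2, ...} -> 0, {sr, sr^3, ...} -> 0.
Now take the inner product of this character with each irreducible chi from the table, <chi_6*chi_1, chi> = (1/16) sum_C |C| (chi_6*chi_1)(C) conj(chi(C)):
  <chi_6*chi_1, chi_1> = (1/16)[1*(2)*conj(1) + 1*(2)*conj(1) + 2*(0)*conj(1) + 2*(-2)*conj(1) + 2*(0)*conj(1) + 4*(0)*conj(1) + 4*(0)*conj(1)]
      = (1/16)[(2) + (2) + (0) + (-4) + (0) + (0) + (0)] = 0/16 = 0
  <chi_6*chi_1, chi_2> = (1/16)[1*(2)*conj(1) + 1*(2)*conj(1) + 2*(0)*conj(1) + 2*(-2)*conj(1) + 2*(0)*conj(1) + 4*(0)*conj(-1) + 4*(0)*conj(-1)]
      = (1/16)[(2) + (2) + (0) + (-4) + (0) + (0) + (0)] = 0/16 = 0
  <chi_6*chi_1, chi_3> = (1/16)[1*(2)*conj(1) + 1*(2)*conj(1) + 2*(0)*conj(-1) + 2*(-2)*conj(1) + 2*(0)*conj(-1) + 4*(0)*conj(1) + 4*(0)*conj(-1)]
      = (1/16)[(2) + (2) + (0) + (-4) + (0) + (0) + (0)] = 0/16 = 0
  <chi_6*chi_1, chi_4> = (1/16)[1*(2)*conj(1) + 1*(2)*conj(1) + 2*(0)*conj(-1) + 2*(-2)*conj(1) + 2*(0)*conj(-1) + 4*(0)*conj(-1) + 4*(0)*conj(1)]
      = (1/16)[(2) + (2) + (0) + (-4) + (0) + (0) + (0)] = 0/16 = 0
  <chi_6*chi_1, chi_5> = (1/16)[1*(2)*conj(2) + 1*(2)*conj(-2) + 2*(0)*conj(sqrt(2)) + 2*(-2)*conj(0) + 2*(0)*conj(-sqrt(2)) + 4*(0)*conj(0) + 4*(0)*conj(0)]
      = (1/16)[(4) + (-4) + (0) + (0) + (0) + (0) + (0)] = 0/16 = 0
  <chi_6*chi_1, chi_6> = (1/16)[1*(2)*conj(2) + 1*(2)*conj(2) + 2*(0)*conj(0) + 2*(-2)*conj(-2) + 2*(0)*conj(0) + 4*(0)*conj(0) + 4*(0)*conj(0)]
      = (1/16)[(4) + (4) + (0) + (8) + (0) + (0) + (0)] = 16/16 = 1
  <chi_6*chi_1, chi_7> = (1/16)[1*(2)*conj(2) + 1*(2)*conj(-2) + 2*(0)*conj(-sqrt(2)) + 2*(-2)*conj(0) + 2*(0)*conj(sqrt(2)) + 4*(0)*conj(0) + 4*(0)*conj(0)]
      = (1/16)[(4) + (-4) + (0) + (0) + (0) + (0) + (0)] = 0/16 = 0
Hence the multiplicities are chi_6: 1. Dimension check: dim(chi_6)*dim(chi_1) = 2*1 = 2 and sum (mult * dim) = 1*2 = 2.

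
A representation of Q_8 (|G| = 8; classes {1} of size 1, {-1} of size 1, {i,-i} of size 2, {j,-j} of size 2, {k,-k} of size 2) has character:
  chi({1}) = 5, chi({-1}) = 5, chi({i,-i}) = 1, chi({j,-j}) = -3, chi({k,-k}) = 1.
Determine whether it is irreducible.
Not irreducible (reducible): <chi, chi> = 9 > 1.

Why: <chi, chi> = (1/|G|) sum_C |C| * |chi(C)|^2 = (1/8)[1*|5|^2 + 1*|5|^2 + 2*|1|^2 + 2*|-3|^2 + 2*|1|^2]
  = (1/8)[(25) + (25) + (2) + (18) + (2)] = 72/8 = 9.
A character is irreducible iff <chi, chi> = 1, so this representation is reducible.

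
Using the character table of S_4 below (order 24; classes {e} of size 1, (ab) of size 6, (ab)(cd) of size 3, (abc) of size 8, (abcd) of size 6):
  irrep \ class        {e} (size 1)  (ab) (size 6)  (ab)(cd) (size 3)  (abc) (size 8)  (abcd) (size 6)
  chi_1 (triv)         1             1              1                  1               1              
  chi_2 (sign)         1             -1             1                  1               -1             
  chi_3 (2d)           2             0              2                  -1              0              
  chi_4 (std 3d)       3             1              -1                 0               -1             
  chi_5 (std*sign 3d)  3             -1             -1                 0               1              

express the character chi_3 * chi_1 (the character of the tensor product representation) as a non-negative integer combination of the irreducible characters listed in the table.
chi_3 tensor chi_1 = chi_3 (all other irreducibles have multiplicity 0).

Argument: The character of a tensor product is the pointwise product (chi_3 * chi_1)(C) = chi_3(C) * chi_1(C):
  {e}: (2)*(1), (ab): (0)*(1), (ab)(cd): (2)*(1), (abc): (-1)*(1), (abcd): (0)*(1)
so (chi_3 * chi_1) takes values
  {e} -> 2, (ab) -> 0, (ab)(cd) -> 2, (abc) -> -1, (abcd) -> 0.
Now take the inner product of this character with each irreducible chi from the table, <chi_3*chi_1, chi> = (1/24) sum_C |C| (chi_3*chi_1)(C) conj(chi(C)):
  <chi_3*chi_1, chi_1> = (1/24)[1*(2)*conj(1) + 6*(0)*conj(1) + 3*(2)*conj(1) + 8*(-1)*conj(1) + 6*(0)*conj(1)]
      = (1/24)[(2) + (0) + (6) + (-8) + (0)] = 0/24 = 0
  <chi_3*chi_1, chi_2> = (1/24)[1*(2)*conj(1) + 6*(0)*conj(-1) + 3*(2)*conj(1) + 8*(-1)*conj(1) + 6*(0)*conj(-1)]
      = (1/24)[(2) + (0) + (6) + (-8) + (0)] = 0/24 = 0
  <chi_3*chi_1, chi_3> = (1/24)[1*(2)*conj(2) + 6*(0)*conj(0) + 3*(2)*conj(2) + 8*(-1)*conj(-1) + 6*(0)*conj(0)]
      = (1/24)[(4) + (0) + (12) + (8) + (0)] = 24/24 = 1
  <chi_3*chi_1, chi_4> = (1/24)[1*(2)*conj(3) + 6*(0)*conj(1) + 3*(2)*conj(-1) + 8*(-1)*conj(0) + 6*(0)*conj(-1)]
      = (1/24)[(6) + (0) + (-6) + (0) + (0)] = 0/24 = 0
  <chi_3*chi_1, chi_5> = (1/24)[1*(2)*conj(3) + 6*(0)*conj(-1) + 3*(2)*conj(-1) + 8*(-1)*conj(0) + 6*(0)*conj(1)]
      = (1/24)[(6) + (0) + (-6) + (0) + (0)] = 0/24 = 0
Hence the multiplicities are chi_3: 1. Dimension check: dim(chi_3)*dim(chi_1) = 2*1 = 2 and sum (mult * dim) = 1*2 = 2.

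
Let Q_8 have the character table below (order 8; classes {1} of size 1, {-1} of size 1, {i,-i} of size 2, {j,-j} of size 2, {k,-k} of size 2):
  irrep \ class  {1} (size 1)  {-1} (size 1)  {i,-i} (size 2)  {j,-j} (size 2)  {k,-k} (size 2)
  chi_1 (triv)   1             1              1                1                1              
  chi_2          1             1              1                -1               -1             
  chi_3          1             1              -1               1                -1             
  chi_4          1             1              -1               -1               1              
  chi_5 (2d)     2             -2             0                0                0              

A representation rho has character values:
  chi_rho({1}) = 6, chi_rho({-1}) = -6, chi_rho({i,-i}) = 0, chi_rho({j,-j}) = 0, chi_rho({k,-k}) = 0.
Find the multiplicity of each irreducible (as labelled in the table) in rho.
Multiplicities: chi_1: 0, chi_2: 0, chi_3: 0, chi_4: 0, chi_5: 3.

Use <chi_rho, chi> = (1/|G|) sum_C |C| * chi_rho(C) * conj(chi(C)) with |G| = 8 for each irreducible chi in the table:
  <chi_rho, chi_1> = (1/8)[1*(6)*conj(1) + 1*(-6)*conj(1) + 2*(0)*conj(1) + 2*(0)*conj(1) + 2*(0)*conj(1)]
      = (1/8)[(6) + (-6) + (0) + (0) + (0)] = 0/8 = 0
  <chi_rho, chi_2> = (1/8)[1*(6)*conj(1) + 1*(-6)*conj(1) + 2*(0)*conj(1) + 2*(0)*conj(-1) + 2*(0)*conj(-1)]
      = (1/8)[(6) + (-6) + (0) + (0) + (0)] = 0/8 = 0
  <chi_rho, chi_3> = (1/8)[1*(6)*conj(1) + 1*(-6)*conj(1) + 2*(0)*conj(-1) + 2*(0)*conj(1) + 2*(0)*conj(-1)]
      = (1/8)[(6) + (-6) + (0) + (0) + (0)] = 0/8 = 0
  <chi_rho, chi_4> = (1/8)[1*(6)*conj(1) + 1*(-6)*conj(1) + 2*(0)*conj(-1) + 2*(0)*conj(-1) + 2*(0)*conj(1)]
      = (1/8)[(6) + (-6) + (0) + (0) + (0)] = 0/8 = 0
  <chi_rho, chi_5> = (1/8)[1*(6)*conj(2) + 1*(-6)*conj(-2) + 2*(0)*conj(0) + 2*(0)*conj(0) + 2*(0)*conj(0)]
      = (1/8)[(12) + (12) + (0) + (0) + (0)] = 24/8 = 3
Dimension check: dim(rho) = sum (mult * dim) = 0*1 + 0*1 + 0*1 + 0*1 + 3*2 = 6 = chi_rho(e) = 6.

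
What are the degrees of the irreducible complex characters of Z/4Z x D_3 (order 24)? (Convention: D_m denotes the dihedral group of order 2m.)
Dimensions: 1, 1, 1, 1, 1, 1, 1, 1, 2, 2, 2, 2

Explanation: There are 12 irreducibles (= number of conjugacy classes). Their dimensions d_i satisfy sum d_i^2 = |G| = 24: 1 + 1 + 1 + 1 + 1 + 1 + 1 + 1 + 4 + 4 + 4 + 4 = 24. (For the product with Z/4Z: each of the 4 1-dim characters of Z/4Z tensors with each irrep of D_3, giving 4 copies of each D_3-dimension.)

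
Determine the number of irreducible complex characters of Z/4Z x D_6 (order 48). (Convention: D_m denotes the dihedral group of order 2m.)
24

Proof sketch: The number of irreducible complex representations of a finite group equals its number of conjugacy classes. For a direct product, #classes(G x H) = #classes(G) * #classes(H). Z/4Z has 4 classes (abelian), D_6 has 6 classes, so 4 * 6 = 24, so Z/4Z x D_6 (order 48) has exactly 24 irreducible complex representations.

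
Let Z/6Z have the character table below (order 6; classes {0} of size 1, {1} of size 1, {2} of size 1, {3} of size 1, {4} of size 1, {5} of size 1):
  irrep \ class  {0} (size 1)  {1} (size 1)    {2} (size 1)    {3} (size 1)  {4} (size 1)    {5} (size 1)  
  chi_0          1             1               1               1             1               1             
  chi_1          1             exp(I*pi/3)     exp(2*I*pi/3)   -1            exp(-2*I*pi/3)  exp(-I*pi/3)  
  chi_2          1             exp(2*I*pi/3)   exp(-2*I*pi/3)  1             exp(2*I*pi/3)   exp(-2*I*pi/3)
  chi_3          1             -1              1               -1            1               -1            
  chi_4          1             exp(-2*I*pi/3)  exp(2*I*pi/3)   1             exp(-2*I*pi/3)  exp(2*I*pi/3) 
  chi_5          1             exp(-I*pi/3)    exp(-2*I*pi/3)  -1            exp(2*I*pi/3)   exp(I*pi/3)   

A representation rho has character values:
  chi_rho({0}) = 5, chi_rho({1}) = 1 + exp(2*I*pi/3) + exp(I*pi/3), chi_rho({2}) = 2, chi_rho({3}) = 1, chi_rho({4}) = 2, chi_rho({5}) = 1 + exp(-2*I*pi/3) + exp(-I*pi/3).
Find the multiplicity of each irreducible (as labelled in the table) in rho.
Multiplicities: chi_0: 2, chi_1: 1, chi_2: 1, chi_3: 1, chi_4: 0, chi_5: 0.

Details: Use <chi_rho, chi> = (1/|G|) sum_C |C| * chi_rho(C) * conj(chi(C)) with |G| = 6 for each irreducible chi in the table:
  <chi_rho, chi_0> = (1/6)[1*(5)*conj(1) + 1*(1 + exp(2*I*pi/3) + exp(I*pi/3))*conj(1) + 1*(2)*conj(1) + 1*(1)*conj(1) + 1*(2)*conj(1) + 1*(1 + exp(-2*I*pi/3) + exp(-I*pi/3))*conj(1)]
      = (1/6)[(5) + (1 + exp(2*I*pi/3) + exp(I*pi/3)) + (2) + (1) + (2) + (1 + exp(-2*I*pi/3) + exp(-I*pi/3))] = 12/6 = 2
  <chi_rho, chi_1> = (1/6)[1*(5)*conj(1) + 1*(1 + exp(2*I*pi/3) + exp(I*pi/3))*conj(exp(I*pi/3)) + 1*(2)*conj(exp(2*I*pi/3)) + 1*(1)*conj(-1) + 1*(2)*conj(exp(-2*I*pi/3)) + 1*(1 + exp(-2*I*pi/3) + exp(-I*pi/3))*conj(exp(-I*pi/3))]
      = (1/6)[(5) + (2) + (1 + 3*exp(-2*I*pi/3) + exp(2*I*pi/3)) + (-1) + (1 + exp(-2*I*pi/3) + 3*exp(2*I*pi/3)) + (2)] = 6/6 = 1
  <chi_rho, chi_2> = (1/6)[1*(5)*conj(1) + 1*(1 + exp(2*I*pi/3) + exp(I*pi/3))*conj(exp(2*I*pi/3)) + 1*(2)*conj(exp(-2*I*pi/3)) + 1*(1)*conj(1) + 1*(2)*conj(exp(2*I*pi/3)) + 1*(1 + exp(-2*I*pi/3) + exp(-I*pi/3))*conj(exp(-2*I*pi/3))]
      = (1/6)[(5) + (1 + exp(-2*I*pi/3) + exp(-I*pi/3)) + (1 + exp(-2*I*pi/3) + 3*exp(2*I*pi/3)) + (1) + (1 + 3*exp(-2*I*pi/3) + exp(2*I*pi/3)) + (1 + exp(2*I*pi/3) + exp(I*pi/3))] = 6/6 = 1
  <chi_rho, chi_3> = (1/6)[1*(5)*conj(1) + 1*(1 + exp(2*I*pi/3) + exp(I*pi/3))*conj(-1) + 1*(2)*conj(1) + 1*(1)*conj(-1) + 1*(2)*conj(1) + 1*(1 + exp(-2*I*pi/3) + exp(-I*pi/3))*conj(-1)]
      = (1/6)[(5) + (-1 - exp(I*pi/3) - exp(2*I*pi/3)) + (2) + (-1) + (2) + (-1 - exp(-I*pi/3) - exp(-2*I*pi/3))] = 6/6 = 1
  <chi_rho, chi_4> = (1/6)[1*(5)*conj(1) + 1*(1 + exp(2*I*pi/3) + exp(I*pi/3))*conj(exp(-2*I*pi/3)) + 1*(2)*conj(exp(2*I*pi/3)) + 1*(1)*conj(1) + 1*(2)*conj(exp(-2*I*pi/3)) + 1*(1 + exp(-2*I*pi/3) + exp(-I*pi/3))*conj(exp(2*I*pi/3))]
      = (1/6)[(5) + (-2) + (1 + 3*exp(-2*I*pi/3) + exp(2*I*pi/3)) + (1) + (1 + exp(-2*I*pi/3) + 3*exp(2*I*pi/3)) + (-2)] = 0/6 = 0
  <chi_rho, chi_5> = (1/6)[1*(5)*conj(1) + 1*(1 + exp(2*I*pi/3) + exp(I*pi/3))*conj(exp(-I*pi/3)) + 1*(2)*conj(exp(-2*I*pi/3)) + 1*(1)*conj(-1) + 1*(2)*conj(exp(2*I*pi/3)) + 1*(1 + exp(-2*I*pi/3) + exp(-I*pi/3))*conj(exp(I*pi/3))]
      = (1/6)[(5) + (-1 + exp(2*I*pi/3) + exp(I*pi/3)) + (1 + exp(-2*I*pi/3) + 3*exp(2*I*pi/3)) + (-1) + (1 + 3*exp(-2*I*pi/3) + exp(2*I*pi/3)) + (-1 + exp(-2*I*pi/3) + exp(-I*pi/3))] = 0/6 = 0
(Exp terms are combined using exp(i*s)*conj(exp(i*t)) = exp(i*(s-t)), and sums of them are collapsed using the identity that for every m > 1 the m distinct m-th roots of unity sum to 0, e.g. 1 + exp(2*I*pi/3) + exp(-2*I*pi/3) = 0.)
Dimension check: dim(rho) = sum (mult * dim) = 2*1 + 1*1 + 1*1 + 1*1 + 0*1 + 0*1 = 5 = chi_rho(e) = 5.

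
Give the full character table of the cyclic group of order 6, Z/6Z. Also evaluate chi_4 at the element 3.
Character table of Z/6Z (irreps indexed chi_0,...,chi_5 with chi_k(m) = zeta_6^(k*m), zeta_6 = exp(2*pi*i/6)):
  irrep \ class  {0} (size 1)  {1} (size 1)    {2} (size 1)    {3} (size 1)  {4} (size 1)    {5} (size 1)  
  chi_0          1             1               1               1             1               1             
  chi_1          1             exp(I*pi/3)     exp(2*I*pi/3)   -1            exp(-2*I*pi/3)  exp(-I*pi/3)  
  chi_2          1             exp(2*I*pi/3)   exp(-2*I*pi/3)  1             exp(2*I*pi/3)   exp(-2*I*pi/3)
  chi_3          1             -1              1               -1            1               -1            
  chi_4          1             exp(-2*I*pi/3)  exp(2*I*pi/3)   1             exp(-2*I*pi/3)  exp(2*I*pi/3) 
  chi_5          1             exp(-I*pi/3)    exp(-2*I*pi/3)  -1            exp(2*I*pi/3)   exp(I*pi/3)   

Spot check: chi_4(3) = zeta_6^(4*3) = zeta_6^12 = 1.

Z/6Z is abelian, so all 6 irreducible complex representations are 1-dimensional. They are given by chi_k(m) = zeta_6^(k*m) for k = 0,...,5. Row orthogonality: sum_m chi_k(m) conj(chi_l(m)) = 6 * [k = l].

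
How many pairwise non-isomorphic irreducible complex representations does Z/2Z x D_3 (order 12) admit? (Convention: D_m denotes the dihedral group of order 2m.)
6

Why: The number of irreducible complex representations of a finite group equals its number of conjugacy classes. For a direct product, #classes(G x H) = #classes(G) * #classes(H). Z/2Z has 2 classes (abelian), D_3 has 3 classes, so 2 * 3 = 6, so Z/2Z x D_3 (order 12) has exactly 6 irreducible complex representations.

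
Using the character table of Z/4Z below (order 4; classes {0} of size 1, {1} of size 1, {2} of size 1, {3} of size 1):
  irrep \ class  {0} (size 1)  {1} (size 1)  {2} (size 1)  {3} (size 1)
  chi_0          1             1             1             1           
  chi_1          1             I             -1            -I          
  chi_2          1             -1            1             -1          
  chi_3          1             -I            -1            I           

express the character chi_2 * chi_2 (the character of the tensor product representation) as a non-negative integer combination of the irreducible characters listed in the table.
chi_2 tensor chi_2 = chi_0 (all other irreducibles have multiplicity 0).

Derivation: The character of a tensor product is the pointwise product (chi_2 * chi_2)(C) = chi_2(C) * chi_2(C):
  {0}: (1)*(1), {1}: (-1)*(-1), {2}: (1)*(1), {3}: (-1)*(-1)
so (chi_2 * chi_2) takes values
  {0} -> 1, {1} -> 1, {2} -> 1, {3} -> 1.
Now take the inner product of this character with each irreducible chi from the table, <chi_2*chi_2, chi> = (1/4) sum_C |C| (chi_2*chi_2)(C) conj(chi(C)):
  <chi_2*chi_2, chi_0> = (1/4)[1*(1)*conj(1) + 1*(1)*conj(1) + 1*(1)*conj(1) + 1*(1)*conj(1)]
      = (1/4)[(1) + (1) + (1) + (1)] = 4/4 = 1
  <chi_2*chi_2, chi_1> = (1/4)[1*(1)*conj(1) + 1*(1)*conj(I) + 1*(1)*conj(-1) + 1*(1)*conj(-I)]
      = (1/4)[(1) + (-I) + (-1) + (I)] = 0/4 = 0
  <chi_2*chi_2, chi_2> = (1/4)[1*(1)*conj(1) + 1*(1)*conj(-1) + 1*(1)*conj(1) + 1*(1)*conj(-1)]
      = (1/4)[(1) + (-1) + (1) + (-1)] = 0/4 = 0
  <chi_2*chi_2, chi_3> = (1/4)[1*(1)*conj(1) + 1*(1)*conj(-I) + 1*(1)*conj(-1) + 1*(1)*conj(I)]
      = (1/4)[(1) + (I) + (-1) + (-I)] = 0/4 = 0
(Exp terms are combined using exp(i*s)*conj(exp(i*t)) = exp(i*(s-t)), and sums of them are collapsed using the identity that for every m > 1 the m distinct m-th roots of unity sum to 0, e.g. 1 + exp(2*I*pi/3) + exp(-2*I*pi/3) = 0.)
Hence the multiplicities are chi_0: 1. Dimension check: dim(chi_2)*dim(chi_2) = 1*1 = 1 and sum (mult * dim) = 1*1 = 1.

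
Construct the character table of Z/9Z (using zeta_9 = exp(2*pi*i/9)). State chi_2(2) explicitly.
Character table of Z/9Z (irreps indexed chi_0,...,chi_8 with chi_k(m) = zeta_9^(k*m), zeta_9 = exp(2*pi*i/9)):
  irrep \ class  {0} (size 1)  {1} (size 1)    {2} (size 1)    {3} (size 1)    {4} (size 1)    {5} (size 1)    {6} (size 1)    {7} (size 1)    {8} (size 1)  
  chi_0          1             1               1               1               1               1               1               1               1             
  chi_1          1             exp(2*I*pi/9)   exp(4*I*pi/9)   exp(2*I*pi/3)   exp(8*I*pi/9)   exp(-8*I*pi/9)  exp(-2*I*pi/3)  exp(-4*I*pi/9)  exp(-2*I*pi/9)
  chi_2          1             exp(4*I*pi/9)   exp(8*I*pi/9)   exp(-2*I*pi/3)  exp(-2*I*pi/9)  exp(2*I*pi/9)   exp(2*I*pi/3)   exp(-8*I*pi/9)  exp(-4*I*pi/9)
  chi_3          1             exp(2*I*pi/3)   exp(-2*I*pi/3)  1               exp(2*I*pi/3)   exp(-2*I*pi/3)  1               exp(2*I*pi/3)   exp(-2*I*pi/3)
  chi_4          1             exp(8*I*pi/9)   exp(-2*I*pi/9)  exp(2*I*pi/3)   exp(-4*I*pi/9)  exp(4*I*pi/9)   exp(-2*I*pi/3)  exp(2*I*pi/9)   exp(-8*I*pi/9)
  chi_5          1             exp(-8*I*pi/9)  exp(2*I*pi/9)   exp(-2*I*pi/3)  exp(4*I*pi/9)   exp(-4*I*pi/9)  exp(2*I*pi/3)   exp(-2*I*pi/9)  exp(8*I*pi/9) 
  chi_6          1             exp(-2*I*pi/3)  exp(2*I*pi/3)   1               exp(-2*I*pi/3)  exp(2*I*pi/3)   1               exp(-2*I*pi/3)  exp(2*I*pi/3) 
  chi_7          1             exp(-4*I*pi/9)  exp(-8*I*pi/9)  exp(2*I*pi/3)   exp(2*I*pi/9)   exp(-2*I*pi/9)  exp(-2*I*pi/3)  exp(8*I*pi/9)   exp(4*I*pi/9) 
  chi_8          1             exp(-2*I*pi/9)  exp(-4*I*pi/9)  exp(-2*I*pi/3)  exp(-8*I*pi/9)  exp(8*I*pi/9)   exp(2*I*pi/3)   exp(4*I*pi/9)   exp(2*I*pi/9) 

Spot check: chi_2(2) = zeta_9^(2*2) = zeta_9^4 = exp(8*I*pi/9).

Justification: Z/9Z is abelian, so all 9 irreducible complex representations are 1-dimensional. They are given by chi_k(m) = zeta_9^(k*m) for k = 0,...,8. Row orthogonality: sum_m chi_k(m) conj(chi_l(m)) = 9 * [k = l].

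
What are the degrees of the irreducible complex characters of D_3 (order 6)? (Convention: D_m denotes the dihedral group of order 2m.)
Dimensions: 1, 1, 2

Why: There are 3 irreducibles (= number of conjugacy classes). Their dimensions d_i satisfy sum d_i^2 = |G| = 6: 1 + 1 + 4 = 6.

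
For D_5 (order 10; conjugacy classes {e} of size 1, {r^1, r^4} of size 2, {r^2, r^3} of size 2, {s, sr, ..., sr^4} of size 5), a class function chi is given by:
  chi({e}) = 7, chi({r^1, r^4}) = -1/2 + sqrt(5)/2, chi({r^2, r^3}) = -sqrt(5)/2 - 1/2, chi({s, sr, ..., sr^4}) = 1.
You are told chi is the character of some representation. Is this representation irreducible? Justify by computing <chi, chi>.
Not irreducible (reducible): <chi, chi> = 6 > 1.

Solution. <chi, chi> = (1/|G|) sum_C |C| * |chi(C)|^2 = (1/10)[1*|7|^2 + 2*|-1/2 + sqrt(5)/2|^2 + 2*|-sqrt(5)/2 - 1/2|^2 + 5*|1|^2]
  = (1/10)[(49) + (3 - sqrt(5)) + (sqrt(5) + 3) + (5)] = 60/10 = 6.
A character is irreducible iff <chi, chi> = 1, so this representation is reducible.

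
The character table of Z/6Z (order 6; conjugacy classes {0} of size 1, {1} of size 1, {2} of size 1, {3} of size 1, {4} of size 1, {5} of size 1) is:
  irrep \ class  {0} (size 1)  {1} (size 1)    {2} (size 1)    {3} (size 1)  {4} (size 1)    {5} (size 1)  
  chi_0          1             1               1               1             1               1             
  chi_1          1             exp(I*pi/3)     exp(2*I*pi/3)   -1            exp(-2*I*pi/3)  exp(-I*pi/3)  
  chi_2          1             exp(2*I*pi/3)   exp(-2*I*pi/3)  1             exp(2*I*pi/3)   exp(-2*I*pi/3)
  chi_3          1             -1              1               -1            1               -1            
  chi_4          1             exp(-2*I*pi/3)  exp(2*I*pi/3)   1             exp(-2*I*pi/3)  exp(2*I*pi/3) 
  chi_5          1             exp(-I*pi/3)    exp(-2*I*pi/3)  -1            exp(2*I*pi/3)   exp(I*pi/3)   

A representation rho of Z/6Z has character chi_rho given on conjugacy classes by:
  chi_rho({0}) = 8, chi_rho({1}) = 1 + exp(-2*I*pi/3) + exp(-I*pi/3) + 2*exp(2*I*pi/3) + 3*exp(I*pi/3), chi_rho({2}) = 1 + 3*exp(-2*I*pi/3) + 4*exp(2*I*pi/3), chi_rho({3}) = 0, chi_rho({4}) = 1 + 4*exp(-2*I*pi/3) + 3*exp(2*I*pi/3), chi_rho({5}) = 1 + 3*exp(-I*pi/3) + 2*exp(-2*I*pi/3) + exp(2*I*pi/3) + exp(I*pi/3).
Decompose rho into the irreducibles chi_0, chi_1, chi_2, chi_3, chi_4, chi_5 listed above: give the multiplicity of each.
Multiplicities: chi_0: 1, chi_1: 3, chi_2: 2, chi_3: 0, chi_4: 1, chi_5: 1.

Use <chi_rho, chi> = (1/|G|) sum_C |C| * chi_rho(C) * conj(chi(C)) with |G| = 6 for each irreducible chi in the table:
  <chi_rho, chi_0> = (1/6)[1*(8)*conj(1) + 1*(1 + exp(-2*I*pi/3) + exp(-I*pi/3) + 2*exp(2*I*pi/3) + 3*exp(I*pi/3))*conj(1) + 1*(1 + 3*exp(-2*I*pi/3) + 4*exp(2*I*pi/3))*conj(1) + 1*(0)*conj(1) + 1*(1 + 4*exp(-2*I*pi/3) + 3*exp(2*I*pi/3))*conj(1) + 1*(1 + 3*exp(-I*pi/3) + 2*exp(-2*I*pi/3) + exp(2*I*pi/3) + exp(I*pi/3))*conj(1)]
      = (1/6)[(8) + (1 + exp(-2*I*pi/3) + exp(-I*pi/3) + 2*exp(2*I*pi/3) + 3*exp(I*pi/3)) + (1 + 3*exp(-2*I*pi/3) + 4*exp(2*I*pi/3)) + (0) + (1 + 4*exp(-2*I*pi/3) + 3*exp(2*I*pi/3)) + (1 + 3*exp(-I*pi/3) + 2*exp(-2*I*pi/3) + exp(2*I*pi/3) + exp(I*pi/3))] = 6/6 = 1
  <chi_rho, chi_1> = (1/6)[1*(8)*conj(1) + 1*(1 + exp(-2*I*pi/3) + exp(-I*pi/3) + 2*exp(2*I*pi/3) + 3*exp(I*pi/3))*conj(exp(I*pi/3)) + 1*(1 + 3*exp(-2*I*pi/3) + 4*exp(2*I*pi/3))*conj(exp(2*I*pi/3)) + 1*(0)*conj(-1) + 1*(1 + 4*exp(-2*I*pi/3) + 3*exp(2*I*pi/3))*conj(exp(-2*I*pi/3)) + 1*(1 + 3*exp(-I*pi/3) + 2*exp(-2*I*pi/3) + exp(2*I*pi/3) + exp(I*pi/3))*conj(exp(-I*pi/3))]
      = (1/6)[(8) + (3) + (4 + exp(-2*I*pi/3) + 3*exp(2*I*pi/3)) + (0) + (4 + 3*exp(-2*I*pi/3) + exp(2*I*pi/3)) + (3)] = 18/6 = 3
  <chi_rho, chi_2> = (1/6)[1*(8)*conj(1) + 1*(1 + exp(-2*I*pi/3) + exp(-I*pi/3) + 2*exp(2*I*pi/3) + 3*exp(I*pi/3))*conj(exp(2*I*pi/3)) + 1*(1 + 3*exp(-2*I*pi/3) + 4*exp(2*I*pi/3))*conj(exp(-2*I*pi/3)) + 1*(0)*conj(1) + 1*(1 + 4*exp(-2*I*pi/3) + 3*exp(2*I*pi/3))*conj(exp(2*I*pi/3)) + 1*(1 + 3*exp(-I*pi/3) + 2*exp(-2*I*pi/3) + exp(2*I*pi/3) + exp(I*pi/3))*conj(exp(-2*I*pi/3))]
      = (1/6)[(8) + (1 + 3*exp(-I*pi/3) + exp(-2*I*pi/3) + exp(2*I*pi/3)) + (3 + 4*exp(-2*I*pi/3) + exp(2*I*pi/3)) + (0) + (3 + exp(-2*I*pi/3) + 4*exp(2*I*pi/3)) + (1 + exp(-2*I*pi/3) + exp(2*I*pi/3) + 3*exp(I*pi/3))] = 12/6 = 2
  <chi_rho, chi_3> = (1/6)[1*(8)*conj(1) + 1*(1 + exp(-2*I*pi/3) + exp(-I*pi/3) + 2*exp(2*I*pi/3) + 3*exp(I*pi/3))*conj(-1) + 1*(1 + 3*exp(-2*I*pi/3) + 4*exp(2*I*pi/3))*conj(1) + 1*(0)*conj(-1) + 1*(1 + 4*exp(-2*I*pi/3) + 3*exp(2*I*pi/3))*conj(1) + 1*(1 + 3*exp(-I*pi/3) + 2*exp(-2*I*pi/3) + exp(2*I*pi/3) + exp(I*pi/3))*conj(-1)]
      = (1/6)[(8) + (-1 - 3*exp(I*pi/3) - 2*exp(2*I*pi/3) - exp(-I*pi/3) - exp(-2*I*pi/3)) + (1 + 3*exp(-2*I*pi/3) + 4*exp(2*I*pi/3)) + (0) + (1 + 4*exp(-2*I*pi/3) + 3*exp(2*I*pi/3)) + (-1 - exp(I*pi/3) - exp(2*I*pi/3) - 2*exp(-2*I*pi/3) - 3*exp(-I*pi/3))] = 0/6 = 0
  <chi_rho, chi_4> = (1/6)[1*(8)*conj(1) + 1*(1 + exp(-2*I*pi/3) + exp(-I*pi/3) + 2*exp(2*I*pi/3) + 3*exp(I*pi/3))*conj(exp(-2*I*pi/3)) + 1*(1 + 3*exp(-2*I*pi/3) + 4*exp(2*I*pi/3))*conj(exp(2*I*pi/3)) + 1*(0)*conj(1) + 1*(1 + 4*exp(-2*I*pi/3) + 3*exp(2*I*pi/3))*conj(exp(-2*I*pi/3)) + 1*(1 + 3*exp(-I*pi/3) + 2*exp(-2*I*pi/3) + exp(2*I*pi/3) + exp(I*pi/3))*conj(exp(2*I*pi/3))]
      = (1/6)[(8) + (-3) + (4 + exp(-2*I*pi/3) + 3*exp(2*I*pi/3)) + (0) + (4 + 3*exp(-2*I*pi/3) + exp(2*I*pi/3)) + (-3)] = 6/6 = 1
  <chi_rho, chi_5> = (1/6)[1*(8)*conj(1) + 1*(1 + exp(-2*I*pi/3) + exp(-I*pi/3) + 2*exp(2*I*pi/3) + 3*exp(I*pi/3))*conj(exp(-I*pi/3)) + 1*(1 + 3*exp(-2*I*pi/3) + 4*exp(2*I*pi/3))*conj(exp(-2*I*pi/3)) + 1*(0)*conj(-1) + 1*(1 + 4*exp(-2*I*pi/3) + 3*exp(2*I*pi/3))*conj(exp(2*I*pi/3)) + 1*(1 + 3*exp(-I*pi/3) + 2*exp(-2*I*pi/3) + exp(2*I*pi/3) + exp(I*pi/3))*conj(exp(I*pi/3))]
      = (1/6)[(8) + (-1 + exp(-I*pi/3) + exp(I*pi/3) + 3*exp(2*I*pi/3)) + (3 + 4*exp(-2*I*pi/3) + exp(2*I*pi/3)) + (0) + (3 + exp(-2*I*pi/3) + 4*exp(2*I*pi/3)) + (-1 + 3*exp(-2*I*pi/3) + exp(-I*pi/3) + exp(I*pi/3))] = 6/6 = 1
(Exp terms are combined using exp(i*s)*conj(exp(i*t)) = exp(i*(s-t)), and sums of them are collapsed using the identity that for every m > 1 the m distinct m-th roots of unity sum to 0, e.g. 1 + exp(2*I*pi/3) + exp(-2*I*pi/3) = 0.)
Dimension check: dim(rho) = sum (mult * dim) = 1*1 + 3*1 + 2*1 + 0*1 + 1*1 + 1*1 = 8 = chi_rho(e) = 8.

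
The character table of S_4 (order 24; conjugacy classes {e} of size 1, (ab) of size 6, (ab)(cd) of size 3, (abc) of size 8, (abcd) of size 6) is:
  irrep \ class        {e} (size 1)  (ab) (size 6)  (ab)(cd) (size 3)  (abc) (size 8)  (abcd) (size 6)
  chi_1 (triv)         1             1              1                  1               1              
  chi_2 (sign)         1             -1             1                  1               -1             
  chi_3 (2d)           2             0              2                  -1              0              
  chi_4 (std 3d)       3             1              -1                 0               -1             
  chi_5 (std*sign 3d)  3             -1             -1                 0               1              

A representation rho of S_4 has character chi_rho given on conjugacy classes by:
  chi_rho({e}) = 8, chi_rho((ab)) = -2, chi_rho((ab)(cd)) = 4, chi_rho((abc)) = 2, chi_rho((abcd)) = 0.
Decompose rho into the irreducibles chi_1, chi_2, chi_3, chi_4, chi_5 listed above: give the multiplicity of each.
Multiplicities: chi_1: 1, chi_2: 2, chi_3: 1, chi_4: 0, chi_5: 1.

Why: Use <chi_rho, chi> = (1/|G|) sum_C |C| * chi_rho(C) * conj(chi(C)) with |G| = 24 for each irreducible chi in the table:
  <chi_rho, chi_1> = (1/24)[1*(8)*conj(1) + 6*(-2)*conj(1) + 3*(4)*conj(1) + 8*(2)*conj(1) + 6*(0)*conj(1)]
      = (1/24)[(8) + (-12) + (12) + (16) + (0)] = 24/24 = 1
  <chi_rho, chi_2> = (1/24)[1*(8)*conj(1) + 6*(-2)*conj(-1) + 3*(4)*conj(1) + 8*(2)*conj(1) + 6*(0)*conj(-1)]
      = (1/24)[(8) + (12) + (12) + (16) + (0)] = 48/24 = 2
  <chi_rho, chi_3> = (1/24)[1*(8)*conj(2) + 6*(-2)*conj(0) + 3*(4)*conj(2) + 8*(2)*conj(-1) + 6*(0)*conj(0)]
      = (1/24)[(16) + (0) + (24) + (-16) + (0)] = 24/24 = 1
  <chi_rho, chi_4> = (1/24)[1*(8)*conj(3) + 6*(-2)*conj(1) + 3*(4)*conj(-1) + 8*(2)*conj(0) + 6*(0)*conj(-1)]
      = (1/24)[(24) + (-12) + (-12) + (0) + (0)] = 0/24 = 0
  <chi_rho, chi_5> = (1/24)[1*(8)*conj(3) + 6*(-2)*conj(-1) + 3*(4)*conj(-1) + 8*(2)*conj(0) + 6*(0)*conj(1)]
      = (1/24)[(24) + (12) + (-12) + (0) + (0)] = 24/24 = 1
Dimension check: dim(rho) = sum (mult * dim) = 1*1 + 2*1 + 1*2 + 0*3 + 1*3 = 8 = chi_rho(e) = 8.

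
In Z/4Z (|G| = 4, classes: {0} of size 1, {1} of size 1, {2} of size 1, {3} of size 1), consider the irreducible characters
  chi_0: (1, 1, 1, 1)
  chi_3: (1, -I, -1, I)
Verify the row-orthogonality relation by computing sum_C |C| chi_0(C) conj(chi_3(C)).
Sum = 0; so <chi_0, chi_3> = 0 (distinct irreducibles are orthogonal).

Details: Compute term by term over conjugacy classes (|C| * chi_0(C) * conj(chi_3(C))):
  1*(1)*conj(1) + 1*(1)*conj(-I) + 1*(1)*conj(-1) + 1*(1)*conj(I)
  = (1) + (I) + (-1) + (-I)
  = 0.
(Exp terms are combined using exp(i*s)*conj(exp(i*t)) = exp(i*(s-t)), and sums of them are collapsed using the identity that for every m > 1 the m distinct m-th roots of unity sum to 0, e.g. 1 + exp(2*I*pi/3) + exp(-2*I*pi/3) = 0.)
Dividing by |G| = 4 gives 0/4 = 0, matching the row-orthogonality relation <chi_0, chi_3> = [chi_0 = chi_3].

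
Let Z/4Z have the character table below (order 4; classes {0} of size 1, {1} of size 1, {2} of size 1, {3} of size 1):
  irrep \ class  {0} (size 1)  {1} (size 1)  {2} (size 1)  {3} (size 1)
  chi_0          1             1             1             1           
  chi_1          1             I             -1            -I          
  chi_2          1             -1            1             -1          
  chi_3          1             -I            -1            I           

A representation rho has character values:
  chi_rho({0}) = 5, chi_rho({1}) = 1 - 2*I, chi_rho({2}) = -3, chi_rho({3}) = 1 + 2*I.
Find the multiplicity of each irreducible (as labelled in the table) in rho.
Multiplicities: chi_0: 1, chi_1: 1, chi_2: 0, chi_3: 3.

Why: Use <chi_rho, chi> = (1/|G|) sum_C |C| * chi_rho(C) * conj(chi(C)) with |G| = 4 for each irreducible chi in the table:
  <chi_rho, chi_0> = (1/4)[1*(5)*conj(1) + 1*(1 - 2*I)*conj(1) + 1*(-3)*conj(1) + 1*(1 + 2*I)*conj(1)]
      = (1/4)[(5) + (1 - 2*I) + (-3) + (1 + 2*I)] = 4/4 = 1
  <chi_rho, chi_1> = (1/4)[1*(5)*conj(1) + 1*(1 - 2*I)*conj(I) + 1*(-3)*conj(-1) + 1*(1 + 2*I)*conj(-I)]
      = (1/4)[(5) + (-2 - I) + (3) + (-2 + I)] = 4/4 = 1
  <chi_rho, chi_2> = (1/4)[1*(5)*conj(1) + 1*(1 - 2*I)*conj(-1) + 1*(-3)*conj(1) + 1*(1 + 2*I)*conj(-1)]
      = (1/4)[(5) + (-1 + 2*I) + (-3) + (-1 - 2*I)] = 0/4 = 0
  <chi_rho, chi_3> = (1/4)[1*(5)*conj(1) + 1*(1 - 2*I)*conj(-I) + 1*(-3)*conj(-1) + 1*(1 + 2*I)*conj(I)]
      = (1/4)[(5) + (2 + I) + (3) + (2 - I)] = 12/4 = 3
(Exp terms are combined using exp(i*s)*conj(exp(i*t)) = exp(i*(s-t)), and sums of them are collapsed using the identity that for every m > 1 the m distinct m-th roots of unity sum to 0, e.g. 1 + exp(2*I*pi/3) + exp(-2*I*pi/3) = 0.)
Dimension check: dim(rho) = sum (mult * dim) = 1*1 + 1*1 + 0*1 + 3*1 = 5 = chi_rho(e) = 5.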